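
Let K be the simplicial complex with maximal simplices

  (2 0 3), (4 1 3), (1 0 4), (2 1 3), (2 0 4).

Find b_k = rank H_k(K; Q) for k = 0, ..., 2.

Order the vertices as 0 < 1 < 2 < 3 < 4. Listing each simplex with vertices in this order, K has dimension 2 with simplices:

  0-simplices (5): [0], [1], [2], [3], [4]
  1-simplices (10): [0,1], [0,2], [0,3], [0,4], [1,2], [1,3], [1,4], [2,3], [2,4], [3,4]
  2-simplices (5): [0,1,4], [0,2,3], [0,2,4], [1,2,3], [1,3,4]

giving chain groups C_0 ≅ Z^5, C_1 ≅ Z^10, C_2 ≅ Z^5.

∂_1: C_1 → C_0 is given by ∂[p,q] = [q] − [p]. For instance
  ∂[3,4] = [4] − [3].
As a 5×10 matrix over Z this has rank 4, with invariant factors (1,1,1,1).

The boundary map ∂_2: C_2 → C_1 maps a triangle to the signed sum of its edges. For instance
  ∂[0,2,3] = [2,3] − [0,3] + [0,2],
  ∂[0,1,4] = [1,4] − [0,4] + [0,1].
This gives a 10×5 integer matrix of rank 5; reducing to Smith normal form yields diagonal entries (1,1,1,1,1).

From H_k ≅ ker(∂_k) / im(∂_{k+1}) we obtain:

  H_0: rank C_0 − rank ∂_1 = 5 − 4 = 1, and the invariant factors of ∂_1 are all 1, so H_0 ≅ Z.
  H_1: rank ker ∂_1 − rank ∂_2 = (10 − 4) − 5 = 1, and the invariant factors of ∂_2 are all 1, so H_1 ≅ Z.
  H_2: rank ker ∂_2 − rank ∂_3 = (5 − 5) − 0 = 0, and there is no ∂_3, so H_2 ≅ 0.

As a check, the Euler characteristic is 5 − 10 + 5 = 0, which agrees with 1 − 1 + 0 = 0.
(K is a triangulation of the Möbius band.)

Hence the Betti numbers are b_0 = 1, b_1 = 1, b_2 = 0.

b_0 = 1, b_1 = 1, b_2 = 0.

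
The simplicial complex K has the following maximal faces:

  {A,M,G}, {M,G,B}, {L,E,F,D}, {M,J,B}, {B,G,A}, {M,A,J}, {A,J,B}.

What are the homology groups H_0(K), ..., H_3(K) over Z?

Fix the vertex order A < B < D < E < F < G < J < L < M and write every simplex with vertices in increasing order. Then dim K = 3 and the simplices of K are:

  0-simplices (9): A, B, D, E, F, G, J, L, M
  1-simplices (15): AB, AG, AJ, AM, BG, BJ, BM, DE, DF, DL, EF, EL, FL, GM, JM
  2-simplices (10): ABG, ABJ, AGM, AJM, BGM, BJM, DEF, DEL, DFL, EFL
  3-simplices (1): DEFL

Hence C_0 ≅ Z^9, C_1 ≅ Z^15, C_2 ≅ Z^10, C_3 ≅ Z^1.

The boundary map ∂_1: C_1 → C_0 is given by ∂[p,q] = [q] − [p].
As a 9×15 matrix over Z this has rank 7, with invariant factors (1,1,1,1,1,1,1).

Boundary ∂_2: C_2 → C_1 acts by ∂[p,q,r] = [q,r] − [p,r] + [p,q]. For instance
  ∂ABG = BG − AG + AB,
  ∂ABJ = BJ − AJ + AB.
As a 15×10 matrix over Z this has rank 8, with invariant factors (1,1,1,1,1,1,1,1).

The boundary map ∂_3: C_3 → C_2 sends each 3-simplex σ to the alternating sum Σ_i (−1)^i (σ with its i-th vertex removed). For instance
  ∂DEFL = EFL − DFL + DEL − DEF.
As a 10×1 matrix over Z this has rank 1, with invariant factors (1).

Reading off H_k = ker ∂_k / im ∂_{k+1}:

  H_0: rank C_0 − rank ∂_1 = 9 − 7 = 2, and the invariant factors of ∂_1 are all 1, so H_0 = Z^2.
  H_1: rank ker ∂_1 − rank ∂_2 = (15 − 7) − 8 = 0, and the invariant factors of ∂_2 are all 1, so H_1 = 0.
  H_2: rank ker ∂_2 − rank ∂_3 = (10 − 8) − 1 = 1, and the invariant factors of ∂_3 are all 1, so H_2 = Z.
  H_3: rank ker ∂_3 − rank ∂_4 = (1 − 1) − 0 = 0, and there is no ∂_4, so H_3 = 0.

As a check, the Euler characteristic is 9 − 15 + 10 − 1 = 3, which agrees with 2 − 0 + 1 − 0 = 3.
(K is a triangulation of the disjoint union of the 2-sphere S^2 and the 3-simplex.)

H_0 ≅ Z^2,  H_1 = 0,  H_2 ≅ Z,  H_3 = 0.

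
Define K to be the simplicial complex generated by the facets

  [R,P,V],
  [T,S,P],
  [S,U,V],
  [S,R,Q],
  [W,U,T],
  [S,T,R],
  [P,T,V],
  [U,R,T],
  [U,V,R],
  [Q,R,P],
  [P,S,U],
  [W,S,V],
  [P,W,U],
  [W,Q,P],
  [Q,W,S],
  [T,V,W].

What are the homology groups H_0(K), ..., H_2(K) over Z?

Take the total order P < Q < R < S < T < U < V < W on the vertex set. Then K (dimension 2) consists of the simplices:

  0-simplices (8): P, Q, R, S, T, U, V, W
  1-simplices (24): PQ, PR, PS, PT, PU, PV, PW, QR, QS, QW, RS, RT, RU, RV, ST, SU, SV, SW, TU, TV, TW, UV, UW, VW
  2-simplices (16): PQR, PQW, PRV, PST, PSU, PTV, PUW, QRS, QSW, RST, RTU, RUV, SUV, SVW, TUW, TVW

giving chain groups C_0 ≅ Z^8, C_1 ≅ Z^24, C_2 ≅ Z^16.

∂_1: C_1 → C_0 sends each edge [p,q] (with p < q) to q − p.
As a 8×24 matrix over Z this has rank 7, with invariant factors (1,1,1,1,1,1,1).

The boundary map ∂_2: C_2 → C_1 sends each 2-simplex [p,q,r] to [q,r] − [p,r] + [p,q]. For instance
  ∂TVW = VW − TW + TV,
  ∂PSU = SU − PU + PS.
The resulting 24×16 matrix has rank 15, and its Smith normal form has invariant factors (1,1,1,1,1,1,1,1,1,1,1,1,1,1,1).

Reading off H_k = ker ∂_k / im ∂_{k+1}:

  H_0: rank C_0 − rank ∂_1 = 8 − 7 = 1, and the invariant factors of ∂_1 are all 1, so H_0 ≅ Z.
  H_1: rank ker ∂_1 − rank ∂_2 = (24 − 7) − 15 = 2, and the invariant factors of ∂_2 are all 1, so H_1 ≅ Z^2.
  H_2: rank ker ∂_2 − rank ∂_3 = (16 − 15) − 0 = 1, and there is no ∂_3, so H_2 ≅ Z.

H_0 ≅ Z,  H_1 ≅ Z^2,  H_2 ≅ Z.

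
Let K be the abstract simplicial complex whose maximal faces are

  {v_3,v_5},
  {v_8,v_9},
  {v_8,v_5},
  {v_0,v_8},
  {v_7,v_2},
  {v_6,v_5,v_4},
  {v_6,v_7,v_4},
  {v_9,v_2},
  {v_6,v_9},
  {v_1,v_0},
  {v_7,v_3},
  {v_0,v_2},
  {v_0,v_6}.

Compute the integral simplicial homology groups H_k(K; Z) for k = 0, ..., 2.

H_0 = Z,  H_1 = Z^5,  H_2 = 0.

Fix the vertex order v_0 < v_1 < v_2 < v_3 < v_4 < v_5 < v_6 < v_7 < v_8 < v_9 and write every simplex with vertices in increasing order. Then dim K = 2 and the simplices of K are:

  0-simplices (10): [v_0], [v_1], [v_2], [v_3], [v_4], [v_5], [v_6], [v_7], [v_8], [v_9]
  1-simplices (16): (16 of them)
  2-simplices (2): [v_4,v_5,v_6], [v_4,v_6,v_7]

giving chain groups C_0 ≅ Z^10, C_1 ≅ Z^16, C_2 ≅ Z^2.

∂_1: C_1 → C_0 is given by ∂[p,q] = [q] − [p].
The resulting 10×16 matrix has rank 9, and its Smith normal form has invariant factors (1,1,1,1,1,1,1,1,1).

Boundary ∂_2: C_2 → C_1 sends each 2-simplex [p,q,r] to [q,r] − [p,r] + [p,q]. For instance
  ∂[v_4,v_6,v_7] = [v_6,v_7] − [v_4,v_7] + [v_4,v_6],
  ∂[v_4,v_5,v_6] = [v_5,v_6] − [v_4,v_6] + [v_4,v_5].
The resulting 16×2 matrix has rank 2, and its Smith normal form has invariant factors (1,1).

Now H_k = ker ∂_k / im ∂_{k+1}, so:

  H_0: rank C_0 − rank ∂_1 = 10 − 9 = 1, and the invariant factors of ∂_1 are all 1, so H_0 = Z.
  H_1: rank ker ∂_1 − rank ∂_2 = (16 − 9) − 2 = 5, and the invariant factors of ∂_2 are all 1, so H_1 = Z^5.
  H_2: rank ker ∂_2 − rank ∂_3 = (2 − 2) − 0 = 0, and there is no ∂_3, so H_2 = 0.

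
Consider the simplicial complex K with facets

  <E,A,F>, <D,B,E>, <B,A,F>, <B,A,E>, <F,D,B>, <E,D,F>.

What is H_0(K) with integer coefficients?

We work with the vertex ordering A < B < D < E < F. The simplices of K, each written with vertices in increasing order, are:

  0-simplices (5): A, B, D, E, F
  1-simplices (9): AB, AE, AF, BD, BE, BF, DE, DF, EF
  2-simplices (6): ABE, ABF, AEF, BDE, BDF, DEF

so the chain groups are C_0 ≅ Z^5, C_1 ≅ Z^9, C_2 ≅ Z^6.

Boundary ∂_1: C_1 → C_0 sends each edge [p,q] (with p < q) to q − p. For instance
  ∂DF = F − D.
The resulting 5×9 matrix has rank 4, and its Smith normal form has invariant factors (1,1,1,1).

The boundary map ∂_2: C_2 → C_1 maps a triangle to the signed sum of its edges. For instance
  ∂AEF = EF − AF + AE,
  ∂BDE = DE − BE + BD.
As a 9×6 matrix over Z this has rank 5, with invariant factors (1,1,1,1,1).

From H_k ≅ ker(∂_k) / im(∂_{k+1}) we obtain:

  H_0: rank C_0 − rank ∂_1 = 5 − 4 = 1, and the invariant factors of ∂_1 are all 1, so H_0 ≅ Z.

(K is a triangulation of the 2-sphere S^2.)

H_0 ≅ Z.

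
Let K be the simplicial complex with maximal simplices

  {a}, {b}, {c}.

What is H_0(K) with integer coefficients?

Fix the vertex order a < b < c and write every simplex with vertices in increasing order. Then dim K = 0 and the simplices of K are:

  0-simplices (3): a, b, c

giving chain groups C_0 ≅ Z^3.

Computing H_k = (kernel of ∂_k) / (image of ∂_{k+1}):

  H_0: rank C_0 − rank ∂_1 = 3 − 0 = 3, and there is no ∂_1, so H_0 = Z^3.

H_0 ≅ Z^3.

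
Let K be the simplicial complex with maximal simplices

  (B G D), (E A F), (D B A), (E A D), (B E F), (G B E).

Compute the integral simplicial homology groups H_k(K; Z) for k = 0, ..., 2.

Order the vertices as A < B < D < E < F < G. Listing each simplex with vertices in this order, K has dimension 2 with simplices:

  0-simplices (6): A, B, D, E, F, G
  1-simplices (12): AB, AD, AE, AF, BD, BE, BF, BG, DE, DG, EF, EG
  2-simplices (6): ABD, ADE, AEF, BDG, BEF, BEG

Hence C_0 ≅ Z^6, C_1 ≅ Z^12, C_2 ≅ Z^6.

The boundary map ∂_1: C_1 → C_0 is given by ∂[p,q] = [q] − [p]. For instance
  ∂BG = G − B.
This gives a 6×12 integer matrix of rank 5; reducing to Smith normal form yields diagonal entries (1,1,1,1,1).

Boundary ∂_2: C_2 → C_1 sends each 2-simplex [p,q,r] to [q,r] − [p,r] + [p,q]. For instance
  ∂BEG = EG − BG + BE,
  ∂BEF = EF − BF + BE.
This gives a 12×6 integer matrix of rank 6; reducing to Smith normal form yields diagonal entries (1,1,1,1,1,1).

Now H_k = ker ∂_k / im ∂_{k+1}, so:

  H_0: rank C_0 − rank ∂_1 = 6 − 5 = 1, and the invariant factors of ∂_1 are all 1, so H_0 ≅ Z.
  H_1: rank ker ∂_1 − rank ∂_2 = (12 − 5) − 6 = 1, and the invariant factors of ∂_2 are all 1, so H_1 ≅ Z.
  H_2: rank ker ∂_2 − rank ∂_3 = (6 − 6) − 0 = 0, and there is no ∂_3, so H_2 ≅ 0.

H_0 ≅ Z,  H_1 ≅ Z,  H_2 = 0.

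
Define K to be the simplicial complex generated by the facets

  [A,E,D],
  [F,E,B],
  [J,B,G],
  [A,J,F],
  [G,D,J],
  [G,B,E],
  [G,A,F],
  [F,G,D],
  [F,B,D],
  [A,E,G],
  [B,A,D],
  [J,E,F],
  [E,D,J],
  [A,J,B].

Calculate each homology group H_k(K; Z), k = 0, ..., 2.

K has 7 vertices, 21 edges, 14 triangles.
rank ∂_0 = 0, rank ∂_1 = 6 ⇒ b_0 = 7 − 0 − 6 = 1; all invariant factors of ∂_1 are 1 so no torsion. So H_0 ≅ Z.
rank ∂_1 = 6, rank ∂_2 = 13 ⇒ b_1 = 21 − 6 − 13 = 2; all invariant factors of ∂_2 are 1 so no torsion. So H_1 ≅ Z^2.
rank ∂_2 = 13, rank ∂_3 = 0 ⇒ b_2 = 14 − 13 − 0 = 1. So H_2 ≅ Z.

H_0 ≅ Z,  H_1 ≅ Z^2,  H_2 ≅ Z.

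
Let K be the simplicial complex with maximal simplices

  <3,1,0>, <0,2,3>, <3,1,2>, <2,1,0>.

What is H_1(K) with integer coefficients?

We work with the vertex ordering 0 < 1 < 2 < 3. The simplices of K, each written with vertices in increasing order, are:

  0-simplices (4): [0], [1], [2], [3]
  1-simplices (6): [0,1], [0,2], [0,3], [1,2], [1,3], [2,3]
  2-simplices (4): [0,1,2], [0,1,3], [0,2,3], [1,2,3]

Hence C_0 ≅ Z^4, C_1 ≅ Z^6, C_2 ≅ Z^4.

The boundary map ∂_1: C_1 → C_0 maps an edge to its endpoints' difference, ∂[p,q] = q − p.
The resulting 4×6 matrix has rank 3, and its Smith normal form has invariant factors (1,1,1).

∂_2: C_2 → C_1 maps a triangle to the signed sum of its edges. For instance
  ∂[1,2,3] = [2,3] − [1,3] + [1,2],
  ∂[0,2,3] = [2,3] − [0,3] + [0,2].
The resulting 6×4 matrix has rank 3, and its Smith normal form has invariant factors (1,1,1).

Reading off H_k = ker ∂_k / im ∂_{k+1}:

  H_1: rank ker ∂_1 − rank ∂_2 = (6 − 3) − 3 = 0, and the invariant factors of ∂_2 are all 1, so H_1 = 0.

(K is a triangulation of the 2-sphere S^2.)

H_1 ≅ 0.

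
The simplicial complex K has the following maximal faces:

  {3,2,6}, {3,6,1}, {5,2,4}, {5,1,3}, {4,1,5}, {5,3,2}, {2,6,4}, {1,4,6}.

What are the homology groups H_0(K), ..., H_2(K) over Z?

H_0 = Z,  H_1 = 0,  H_2 = Z.

Fix the vertex order 1 < 2 < 3 < 4 < 5 < 6 and write every simplex with vertices in increasing order. Then dim K = 2 and the simplices of K are:

  0-simplices (6): [1], [2], [3], [4], [5], [6]
  1-simplices (12): [1,3], [1,4], [1,5], [1,6], [2,3], [2,4], [2,5], [2,6], [3,5], [3,6], [4,5], [4,6]
  2-simplices (8): [1,3,5], [1,3,6], [1,4,5], [1,4,6], [2,3,5], [2,3,6], [2,4,5], [2,4,6]

giving chain groups C_0 ≅ Z^6, C_1 ≅ Z^12, C_2 ≅ Z^8.

∂_1: C_1 → C_0 is given by ∂[p,q] = [q] − [p].
The resulting 6×12 matrix has rank 5, and its Smith normal form has invariant factors (1,1,1,1,1).

The boundary map ∂_2: C_2 → C_1 sends each 2-simplex [p,q,r] to [q,r] − [p,r] + [p,q]. For instance
  ∂[2,4,5] = [4,5] − [2,5] + [2,4],
  ∂[2,4,6] = [4,6] − [2,6] + [2,4].
This gives a 12×8 integer matrix of rank 7; reducing to Smith normal form yields diagonal entries (1,1,1,1,1,1,1).

Computing H_k = (kernel of ∂_k) / (image of ∂_{k+1}):

  H_0: rank C_0 − rank ∂_1 = 6 − 5 = 1, and the invariant factors of ∂_1 are all 1, so H_0 ≅ Z.
  H_1: rank ker ∂_1 − rank ∂_2 = (12 − 5) − 7 = 0, and the invariant factors of ∂_2 are all 1, so H_1 ≅ 0.
  H_2: rank ker ∂_2 − rank ∂_3 = (8 − 7) − 0 = 1, and there is no ∂_3, so H_2 ≅ Z.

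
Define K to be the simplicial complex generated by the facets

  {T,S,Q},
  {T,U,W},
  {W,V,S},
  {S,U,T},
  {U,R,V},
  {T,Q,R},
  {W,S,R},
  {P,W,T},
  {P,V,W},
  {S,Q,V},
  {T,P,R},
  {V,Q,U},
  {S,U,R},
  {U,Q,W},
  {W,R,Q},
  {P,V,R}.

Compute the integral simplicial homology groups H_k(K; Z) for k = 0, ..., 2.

Order the vertices as P < Q < R < S < T < U < V < W. Listing each simplex with vertices in this order, K has dimension 2 with simplices:

  0-simplices (8): P, Q, R, S, T, U, V, W
  1-simplices (24): PR, PT, PV, PW, QR, QS, QT, QU, QV, QW, RS, RT, RU, RV, RW, ST, SU, SV, SW, TU, TW, UV, UW, VW
  2-simplices (16): PRT, PRV, PTW, PVW, QRT, QRW, QST, QSV, QUV, QUW, RSU, RSW, RUV, STU, SVW, TUW

so the chain groups are C_0 ≅ Z^8, C_1 ≅ Z^24, C_2 ≅ Z^16.

The boundary map ∂_1: C_1 → C_0 sends each edge [p,q] (with p < q) to q − p. For instance
  ∂VW = W − V.
The 8×24 boundary matrix has rank 7 and Smith normal form diag(1,1,1,1,1,1,1).

∂_2: C_2 → C_1 sends each 2-simplex [p,q,r] to [q,r] − [p,r] + [p,q]. For instance
  ∂RSU = SU − RU + RS,
  ∂PRV = RV − PV + PR.
This gives a 24×16 integer matrix of rank 15; reducing to Smith normal form yields diagonal entries (1,1,1,1,1,1,1,1,1,1,1,1,1,1,1).

Now H_k = ker ∂_k / im ∂_{k+1}, so:

  H_0: rank C_0 − rank ∂_1 = 8 − 7 = 1, and the invariant factors of ∂_1 are all 1, so H_0 ≅ Z.
  H_1: rank ker ∂_1 − rank ∂_2 = (24 − 7) − 15 = 2, and the invariant factors of ∂_2 are all 1, so H_1 ≅ Z^2.
  H_2: rank ker ∂_2 − rank ∂_3 = (16 − 15) − 0 = 1, and there is no ∂_3, so H_2 ≅ Z.

As a check, the Euler characteristic is 8 − 24 + 16 = 0, which agrees with 1 − 2 + 1 = 0.
(K is a triangulation of the torus T^2.)

H_0 ≅ Z,  H_1 ≅ Z^2,  H_2 ≅ Z.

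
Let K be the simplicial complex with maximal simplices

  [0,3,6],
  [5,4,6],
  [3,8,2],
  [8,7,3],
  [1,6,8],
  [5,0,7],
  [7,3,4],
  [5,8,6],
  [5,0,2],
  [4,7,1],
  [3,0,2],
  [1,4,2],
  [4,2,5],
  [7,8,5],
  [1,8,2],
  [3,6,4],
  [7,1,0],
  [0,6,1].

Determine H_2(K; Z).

K has 9 vertices, 27 edges, 18 triangles.
rank ∂_2 = 17, rank ∂_3 = 0 ⇒ b_2 = 18 − 17 − 0 = 1. So H_2 ≅ Z.

H_2 ≅ Z.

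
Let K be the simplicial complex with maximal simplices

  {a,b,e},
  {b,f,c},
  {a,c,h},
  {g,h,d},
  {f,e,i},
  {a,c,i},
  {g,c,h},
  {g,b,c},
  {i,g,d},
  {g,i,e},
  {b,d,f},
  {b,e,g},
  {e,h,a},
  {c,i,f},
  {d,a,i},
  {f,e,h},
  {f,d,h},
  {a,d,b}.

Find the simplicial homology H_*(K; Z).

H_0 ≅ Z,  H_1 ≅ Z^2,  H_2 ≅ Z.

Fix the vertex order a < b < c < d < e < f < g < h < i and write every simplex with vertices in increasing order. Then dim K = 2 and the simplices of K are:

  0-simplices (9): a, b, c, d, e, f, g, h, i
  1-simplices (27): ab, ac, ad, ae, ah, ai, bc, bd, be, bf, bg, cf, cg, ch, ci, df, dg, dh, di, ef, eg, eh, ei, fh, fi, gh, gi
  2-simplices (18): abd, abe, ach, aci, adi, aeh, bcf, bcg, bdf, beg, cfi, cgh, dfh, dgh, dgi, efh, efi, egi

so the chain groups are C_0 ≅ Z^9, C_1 ≅ Z^27, C_2 ≅ Z^18.

Boundary ∂_1: C_1 → C_0 is given by ∂[p,q] = [q] − [p].
The 9×27 boundary matrix has rank 8 and Smith normal form diag(1,1,1,1,1,1,1,1).

∂_2: C_2 → C_1 maps a triangle to the signed sum of its edges. For instance
  ∂bdf = df − bf + bd,
  ∂aeh = eh − ah + ae.
As a 27×18 matrix over Z this has rank 17, with invariant factors (1,1,1,1,1,1,1,1,1,1,1,1,1,1,1,1,1).

From H_k ≅ ker(∂_k) / im(∂_{k+1}) we obtain:

  H_0: rank C_0 − rank ∂_1 = 9 − 8 = 1, and the invariant factors of ∂_1 are all 1, so H_0 = Z.
  H_1: rank ker ∂_1 − rank ∂_2 = (27 − 8) − 17 = 2, and the invariant factors of ∂_2 are all 1, so H_1 = Z^2.
  H_2: rank ker ∂_2 − rank ∂_3 = (18 − 17) − 0 = 1, and there is no ∂_3, so H_2 = Z.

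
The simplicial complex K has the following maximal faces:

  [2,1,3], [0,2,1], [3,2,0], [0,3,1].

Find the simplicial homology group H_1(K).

We work with the vertex ordering 0 < 1 < 2 < 3. The simplices of K, each written with vertices in increasing order, are:

  0-simplices (4): [0], [1], [2], [3]
  1-simplices (6): [0,1], [0,2], [0,3], [1,2], [1,3], [2,3]
  2-simplices (4): [0,1,2], [0,1,3], [0,2,3], [1,2,3]

Hence C_0 ≅ Z^4, C_1 ≅ Z^6, C_2 ≅ Z^4.

∂_1: C_1 → C_0 is given by ∂[p,q] = [q] − [p].
The resulting 4×6 matrix has rank 3, and its Smith normal form has invariant factors (1,1,1).

The boundary map ∂_2: C_2 → C_1 acts by ∂[p,q,r] = [q,r] − [p,r] + [p,q]. For instance
  ∂[0,2,3] = [2,3] − [0,3] + [0,2],
  ∂[0,1,2] = [1,2] − [0,2] + [0,1].
As a 6×4 matrix over Z this has rank 3, with invariant factors (1,1,1).

Now H_k = ker ∂_k / im ∂_{k+1}, so:

  H_1: rank ker ∂_1 − rank ∂_2 = (6 − 3) − 3 = 0, and the invariant factors of ∂_2 are all 1, so H_1 ≅ 0.

H_1 = 0.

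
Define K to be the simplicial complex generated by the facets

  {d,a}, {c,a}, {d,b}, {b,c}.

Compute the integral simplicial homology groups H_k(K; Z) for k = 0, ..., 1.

Order the vertices as a < b < c < d. Listing each simplex with vertices in this order, K has dimension 1 with simplices:

  0-simplices (4): a, b, c, d
  1-simplices (4): ac, ad, bc, bd

giving chain groups C_0 ≅ Z^4, C_1 ≅ Z^4.

∂_1: C_1 → C_0 sends each edge [p,q] (with p < q) to q − p. For instance
  ∂bc = c − b.
The resulting 4×4 matrix has rank 3, and its Smith normal form has invariant factors (1,1,1).

Computing H_k = (kernel of ∂_k) / (image of ∂_{k+1}):

  H_0: rank C_0 − rank ∂_1 = 4 − 3 = 1, and the invariant factors of ∂_1 are all 1, so H_0 ≅ Z.
  H_1: rank ker ∂_1 − rank ∂_2 = (4 − 3) − 0 = 1, and there is no ∂_2, so H_1 ≅ Z.

H_0 = Z,  H_1 = Z.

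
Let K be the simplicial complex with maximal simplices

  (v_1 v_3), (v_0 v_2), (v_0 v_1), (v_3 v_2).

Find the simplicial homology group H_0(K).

Order the vertices as v_0 < v_1 < v_2 < v_3. Listing each simplex with vertices in this order, K has dimension 1 with simplices:

  0-simplices (4): [v_0], [v_1], [v_2], [v_3]
  1-simplices (4): [v_0,v_1], [v_0,v_2], [v_1,v_3], [v_2,v_3]

giving chain groups C_0 ≅ Z^4, C_1 ≅ Z^4.

The boundary map ∂_1: C_1 → C_0 sends each edge [p,q] (with p < q) to q − p. For instance
  ∂[v_2,v_3] = [v_3] − [v_2].
The 4×4 boundary matrix has rank 3 and Smith normal form diag(1,1,1).

From H_k ≅ ker(∂_k) / im(∂_{k+1}) we obtain:

  H_0: rank C_0 − rank ∂_1 = 4 − 3 = 1, and the invariant factors of ∂_1 are all 1, so H_0 = Z.

H_0 ≅ Z.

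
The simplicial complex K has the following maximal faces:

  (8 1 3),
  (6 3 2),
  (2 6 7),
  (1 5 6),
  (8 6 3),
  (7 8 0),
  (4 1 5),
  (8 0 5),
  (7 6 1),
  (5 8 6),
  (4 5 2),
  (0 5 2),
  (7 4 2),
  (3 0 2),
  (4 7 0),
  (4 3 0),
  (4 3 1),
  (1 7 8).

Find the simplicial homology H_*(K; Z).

K has 9 vertices, 27 edges, 18 triangles.
rank ∂_0 = 0, rank ∂_1 = 8 ⇒ b_0 = 9 − 0 − 8 = 1; all invariant factors of ∂_1 are 1 so no torsion. So H_0 = Z.
rank ∂_1 = 8, rank ∂_2 = 18 ⇒ b_1 = 27 − 8 − 18 = 1; ∂_2 has invariant factor(s) [2] giving torsion. So H_1 = Z ⊕ Z/2Z.
rank ∂_2 = 18, rank ∂_3 = 0 ⇒ b_2 = 18 − 18 − 0 = 0. So H_2 = 0.

H_0 = Z,  H_1 = Z ⊕ Z/2Z,  H_2 = 0.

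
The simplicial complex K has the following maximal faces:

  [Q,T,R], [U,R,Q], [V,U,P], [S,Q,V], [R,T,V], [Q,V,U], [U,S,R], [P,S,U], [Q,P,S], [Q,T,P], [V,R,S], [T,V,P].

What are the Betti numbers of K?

Order the vertices as P < Q < R < S < T < U < V. Listing each simplex with vertices in this order, K has dimension 2 with simplices:

  0-simplices (7): P, Q, R, S, T, U, V
  1-simplices (18): PQ, PS, PT, PU, PV, QR, QS, QT, QU, QV, RS, RT, RU, RV, SU, SV, TV, UV
  2-simplices (12): PQS, PQT, PSU, PTV, PUV, QRT, QRU, QSV, QUV, RSU, RSV, RTV

giving chain groups C_0 ≅ Z^7, C_1 ≅ Z^18, C_2 ≅ Z^12.

∂_1: C_1 → C_0 maps an edge to its endpoints' difference, ∂[p,q] = q − p. For instance
  ∂QV = V − Q.
The resulting 7×18 matrix has rank 6, and its Smith normal form has invariant factors (1,1,1,1,1,1).

∂_2: C_2 → C_1 sends each 2-simplex [p,q,r] to [q,r] − [p,r] + [p,q]. For instance
  ∂QSV = SV − QV + QS,
  ∂PQS = QS − PS + PQ.
The 18×12 boundary matrix has rank 12 and Smith normal form diag(1,1,1,1,1,1,1,1,1,1,1,2).

Reading off H_k = ker ∂_k / im ∂_{k+1}:

  H_0: rank C_0 − rank ∂_1 = 7 − 6 = 1, and the invariant factors of ∂_1 are all 1, so H_0 = Z.
  H_1: rank ker ∂_1 − rank ∂_2 = (18 − 6) − 12 = 0, and ∂_2 has invariant factor 2 > 1, so H_1 = Z/2.
  H_2: rank ker ∂_2 − rank ∂_3 = (12 − 12) − 0 = 0, and there is no ∂_3, so H_2 = 0.

(K is a triangulation of the real projective plane RP^2.)

Hence the Betti numbers are b_0 = 1, b_1 = 0, b_2 = 0.

b_0 = 1, b_1 = 0, b_2 = 0.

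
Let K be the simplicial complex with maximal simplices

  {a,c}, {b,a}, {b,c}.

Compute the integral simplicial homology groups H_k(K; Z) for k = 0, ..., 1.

Order the vertices as a < b < c. Listing each simplex with vertices in this order, K has dimension 1 with simplices:

  0-simplices (3): a, b, c
  1-simplices (3): ab, ac, bc

Hence C_0 ≅ Z^3, C_1 ≅ Z^3.

The boundary map ∂_1: C_1 → C_0 is given by ∂[p,q] = [q] − [p].
This gives a 3×3 integer matrix of rank 2; reducing to Smith normal form yields diagonal entries (1,1).

Now H_k = ker ∂_k / im ∂_{k+1}, so:

  H_0: rank C_0 − rank ∂_1 = 3 − 2 = 1, and the invariant factors of ∂_1 are all 1, so H_0 ≅ Z.
  H_1: rank ker ∂_1 − rank ∂_2 = (3 − 2) − 0 = 1, and there is no ∂_2, so H_1 ≅ Z.

(K is a triangulation of the circle S^1.)

H_0 = Z,  H_1 = Z.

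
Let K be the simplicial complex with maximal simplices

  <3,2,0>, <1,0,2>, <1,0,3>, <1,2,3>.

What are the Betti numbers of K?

Order the vertices as 0 < 1 < 2 < 3. Listing each simplex with vertices in this order, K has dimension 2 with simplices:

  0-simplices (4): [0], [1], [2], [3]
  1-simplices (6): [0,1], [0,2], [0,3], [1,2], [1,3], [2,3]
  2-simplices (4): [0,1,2], [0,1,3], [0,2,3], [1,2,3]

so the chain groups are C_0 ≅ Z^4, C_1 ≅ Z^6, C_2 ≅ Z^4.

The boundary map ∂_1: C_1 → C_0 sends each edge [p,q] (with p < q) to q − p.
This gives a 4×6 integer matrix of rank 3; reducing to Smith normal form yields diagonal entries (1,1,1).

Boundary ∂_2: C_2 → C_1 sends each 2-simplex [p,q,r] to [q,r] − [p,r] + [p,q]. For instance
  ∂[0,2,3] = [2,3] − [0,3] + [0,2],
  ∂[0,1,2] = [1,2] − [0,2] + [0,1].
The resulting 6×4 matrix has rank 3, and its Smith normal form has invariant factors (1,1,1).

Now H_k = ker ∂_k / im ∂_{k+1}, so:

  H_0: rank C_0 − rank ∂_1 = 4 − 3 = 1, and the invariant factors of ∂_1 are all 1, so H_0 = Z.
  H_1: rank ker ∂_1 − rank ∂_2 = (6 − 3) − 3 = 0, and the invariant factors of ∂_2 are all 1, so H_1 = 0.
  H_2: rank ker ∂_2 − rank ∂_3 = (4 − 3) − 0 = 1, and there is no ∂_3, so H_2 = Z.

Hence the Betti numbers are b_0 = 1, b_1 = 0, b_2 = 1.

b_0 = 1, b_1 = 0, b_2 = 1.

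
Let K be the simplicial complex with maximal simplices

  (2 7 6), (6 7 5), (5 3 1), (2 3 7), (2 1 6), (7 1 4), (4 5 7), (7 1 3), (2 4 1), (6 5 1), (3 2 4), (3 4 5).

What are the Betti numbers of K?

b_0 = 1, b_1 = 0, b_2 = 0.

Order the vertices as 1 < 2 < 3 < 4 < 5 < 6 < 7. Listing each simplex with vertices in this order, K has dimension 2 with simplices:

  0-simplices (7): [1], [2], [3], [4], [5], [6], [7]
  1-simplices (18): [1,2], [1,3], [1,4], [1,5], [1,6], [1,7], [2,3], [2,4], [2,6], [2,7], [3,4], [3,5], [3,7], [4,5], [4,7], [5,6], [5,7], [6,7]
  2-simplices (12): [1,2,4], [1,2,6], [1,3,5], [1,3,7], [1,4,7], [1,5,6], [2,3,4], [2,3,7], [2,6,7], [3,4,5], [4,5,7], [5,6,7]

so the chain groups are C_0 ≅ Z^7, C_1 ≅ Z^18, C_2 ≅ Z^12.

The boundary map ∂_1: C_1 → C_0 maps an edge to its endpoints' difference, ∂[p,q] = q − p. For instance
  ∂[1,4] = [4] − [1].
As a 7×18 matrix over Z this has rank 6, with invariant factors (1,1,1,1,1,1).

Boundary ∂_2: C_2 → C_1 acts by ∂[p,q,r] = [q,r] − [p,r] + [p,q]. For instance
  ∂[1,5,6] = [5,6] − [1,6] + [1,5],
  ∂[1,4,7] = [4,7] − [1,7] + [1,4].
As a 18×12 matrix over Z this has rank 12, with invariant factors (1,1,1,1,1,1,1,1,1,1,1,2).

Reading off H_k = ker ∂_k / im ∂_{k+1}:

  H_0: rank C_0 − rank ∂_1 = 7 − 6 = 1, and the invariant factors of ∂_1 are all 1, so H_0 ≅ Z.
  H_1: rank ker ∂_1 − rank ∂_2 = (18 − 6) − 12 = 0, and ∂_2 has invariant factor 2 > 1, so H_1 ≅ Z/2Z.
  H_2: rank ker ∂_2 − rank ∂_3 = (12 − 12) − 0 = 0, and there is no ∂_3, so H_2 ≅ 0.

As a check, the Euler characteristic is 7 − 18 + 12 = 1, which agrees with 1 − 0 + 0 = 1.

Hence the Betti numbers are b_0 = 1, b_1 = 0, b_2 = 0.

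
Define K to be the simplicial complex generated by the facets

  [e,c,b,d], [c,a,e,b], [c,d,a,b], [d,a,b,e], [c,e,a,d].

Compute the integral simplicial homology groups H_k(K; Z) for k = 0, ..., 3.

H_0 ≅ Z,  H_1 = 0,  H_2 = 0,  H_3 ≅ Z.

We work with the vertex ordering a < b < c < d < e. The simplices of K, each written with vertices in increasing order, are:

  0-simplices (5): a, b, c, d, e
  1-simplices (10): ab, ac, ad, ae, bc, bd, be, cd, ce, de
  2-simplices (10): abc, abd, abe, acd, ace, ade, bcd, bce, bde, cde
  3-simplices (5): abcd, abce, abde, acde, bcde

Hence C_0 ≅ Z^5, C_1 ≅ Z^10, C_2 ≅ Z^10, C_3 ≅ Z^5.

Boundary ∂_1: C_1 → C_0 is given by ∂[p,q] = [q] − [p]. For instance
  ∂cd = d − c.
As a 5×10 matrix over Z this has rank 4, with invariant factors (1,1,1,1).

The boundary map ∂_2: C_2 → C_1 acts by ∂[p,q,r] = [q,r] − [p,r] + [p,q]. For instance
  ∂bde = de − be + bd,
  ∂abc = bc − ac + ab.
The resulting 10×10 matrix has rank 6, and its Smith normal form has invariant factors (1,1,1,1,1,1).

Boundary ∂_3: C_3 → C_2 sends each 3-simplex σ to the alternating sum Σ_i (−1)^i (σ with its i-th vertex removed). For instance
  ∂acde = cde − ade + ace − acd,
  ∂bcde = cde − bde + bce − bcd.
This gives a 10×5 integer matrix of rank 4; reducing to Smith normal form yields diagonal entries (1,1,1,1).

Reading off H_k = ker ∂_k / im ∂_{k+1}:

  H_0: rank C_0 − rank ∂_1 = 5 − 4 = 1, and the invariant factors of ∂_1 are all 1, so H_0 ≅ Z.
  H_1: rank ker ∂_1 − rank ∂_2 = (10 − 4) − 6 = 0, and the invariant factors of ∂_2 are all 1, so H_1 ≅ 0.
  H_2: rank ker ∂_2 − rank ∂_3 = (10 − 6) − 4 = 0, and the invariant factors of ∂_3 are all 1, so H_2 ≅ 0.
  H_3: rank ker ∂_3 − rank ∂_4 = (5 − 4) − 0 = 1, and there is no ∂_4, so H_3 ≅ Z.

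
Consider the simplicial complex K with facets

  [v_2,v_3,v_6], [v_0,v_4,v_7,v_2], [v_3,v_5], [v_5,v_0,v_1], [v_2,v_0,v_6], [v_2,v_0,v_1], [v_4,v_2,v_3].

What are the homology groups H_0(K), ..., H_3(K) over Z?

K has 8 vertices, 16 edges, 9 triangles, 1 3-simplex.
rank ∂_0 = 0, rank ∂_1 = 7 ⇒ b_0 = 8 − 0 − 7 = 1; all invariant factors of ∂_1 are 1 so no torsion. So H_0 = Z.
rank ∂_1 = 7, rank ∂_2 = 8 ⇒ b_1 = 16 − 7 − 8 = 1; all invariant factors of ∂_2 are 1 so no torsion. So H_1 = Z.
rank ∂_2 = 8, rank ∂_3 = 1 ⇒ b_2 = 9 − 8 − 1 = 0; all invariant factors of ∂_3 are 1 so no torsion. So H_2 = 0.
rank ∂_3 = 1, rank ∂_4 = 0 ⇒ b_3 = 1 − 1 − 0 = 0. So H_3 = 0.

H_0 = Z,  H_1 = Z,  H_2 = 0,  H_3 = 0.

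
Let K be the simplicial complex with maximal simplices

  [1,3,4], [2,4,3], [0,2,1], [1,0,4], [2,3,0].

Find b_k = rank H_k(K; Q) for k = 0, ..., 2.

We work with the vertex ordering 0 < 1 < 2 < 3 < 4. The simplices of K, each written with vertices in increasing order, are:

  0-simplices (5): [0], [1], [2], [3], [4]
  1-simplices (10): [0,1], [0,2], [0,3], [0,4], [1,2], [1,3], [1,4], [2,3], [2,4], [3,4]
  2-simplices (5): [0,1,2], [0,1,4], [0,2,3], [1,3,4], [2,3,4]

Hence C_0 ≅ Z^5, C_1 ≅ Z^10, C_2 ≅ Z^5.

Boundary ∂_1: C_1 → C_0 is given by ∂[p,q] = [q] − [p]. For instance
  ∂[1,2] = [2] − [1].
This gives a 5×10 integer matrix of rank 4; reducing to Smith normal form yields diagonal entries (1,1,1,1).

The boundary map ∂_2: C_2 → C_1 sends each 2-simplex [p,q,r] to [q,r] − [p,r] + [p,q]. For instance
  ∂[0,1,2] = [1,2] − [0,2] + [0,1],
  ∂[2,3,4] = [3,4] − [2,4] + [2,3].
The resulting 10×5 matrix has rank 5, and its Smith normal form has invariant factors (1,1,1,1,1).

Reading off H_k = ker ∂_k / im ∂_{k+1}:

  H_0: rank C_0 − rank ∂_1 = 5 − 4 = 1, and the invariant factors of ∂_1 are all 1, so H_0 ≅ Z.
  H_1: rank ker ∂_1 − rank ∂_2 = (10 − 4) − 5 = 1, and the invariant factors of ∂_2 are all 1, so H_1 ≅ Z.
  H_2: rank ker ∂_2 − rank ∂_3 = (5 − 5) − 0 = 0, and there is no ∂_3, so H_2 ≅ 0.

Hence the Betti numbers are b_0 = 1, b_1 = 1, b_2 = 0.

b_0 = 1, b_1 = 1, b_2 = 0.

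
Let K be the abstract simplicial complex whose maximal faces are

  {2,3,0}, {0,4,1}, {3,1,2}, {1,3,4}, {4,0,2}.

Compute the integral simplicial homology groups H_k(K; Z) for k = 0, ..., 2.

Order the vertices as 0 < 1 < 2 < 3 < 4. Listing each simplex with vertices in this order, K has dimension 2 with simplices:

  0-simplices (5): [0], [1], [2], [3], [4]
  1-simplices (10): [0,1], [0,2], [0,3], [0,4], [1,2], [1,3], [1,4], [2,3], [2,4], [3,4]
  2-simplices (5): [0,1,4], [0,2,3], [0,2,4], [1,2,3], [1,3,4]

so the chain groups are C_0 ≅ Z^5, C_1 ≅ Z^10, C_2 ≅ Z^5.

The boundary map ∂_1: C_1 → C_0 maps an edge to its endpoints' difference, ∂[p,q] = q − p. For instance
  ∂[1,3] = [3] − [1].
As a 5×10 matrix over Z this has rank 4, with invariant factors (1,1,1,1).

Boundary ∂_2: C_2 → C_1 maps a triangle to the signed sum of its edges. For instance
  ∂[0,1,4] = [1,4] − [0,4] + [0,1],
  ∂[1,3,4] = [3,4] − [1,4] + [1,3].
This gives a 10×5 integer matrix of rank 5; reducing to Smith normal form yields diagonal entries (1,1,1,1,1).

Computing H_k = (kernel of ∂_k) / (image of ∂_{k+1}):

  H_0: rank C_0 − rank ∂_1 = 5 − 4 = 1, and the invariant factors of ∂_1 are all 1, so H_0 = Z.
  H_1: rank ker ∂_1 − rank ∂_2 = (10 − 4) − 5 = 1, and the invariant factors of ∂_2 are all 1, so H_1 = Z.
  H_2: rank ker ∂_2 − rank ∂_3 = (5 − 5) − 0 = 0, and there is no ∂_3, so H_2 = 0.

As a check, the Euler characteristic is 5 − 10 + 5 = 0, which agrees with 1 − 1 + 0 = 0.
(K is a triangulation of the Möbius band.)

H_0 ≅ Z,  H_1 ≅ Z,  H_2 = 0.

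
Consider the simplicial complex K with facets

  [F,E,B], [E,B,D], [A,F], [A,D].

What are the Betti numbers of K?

Take the total order A < B < D < E < F on the vertex set. Then K (dimension 2) consists of the simplices:

  0-simplices (5): A, B, D, E, F
  1-simplices (7): AD, AF, BD, BE, BF, DE, EF
  2-simplices (2): BDE, BEF

Hence C_0 ≅ Z^5, C_1 ≅ Z^7, C_2 ≅ Z^2.

Boundary ∂_1: C_1 → C_0 sends each edge [p,q] (with p < q) to q − p. For instance
  ∂BE = E − B.
The resulting 5×7 matrix has rank 4, and its Smith normal form has invariant factors (1,1,1,1).

The boundary map ∂_2: C_2 → C_1 acts by ∂[p,q,r] = [q,r] − [p,r] + [p,q]. For instance
  ∂BEF = EF − BF + BE,
  ∂BDE = DE − BE + BD.
As a 7×2 matrix over Z this has rank 2, with invariant factors (1,1).

Now H_k = ker ∂_k / im ∂_{k+1}, so:

  H_0: rank C_0 − rank ∂_1 = 5 − 4 = 1, and the invariant factors of ∂_1 are all 1, so H_0 ≅ Z.
  H_1: rank ker ∂_1 − rank ∂_2 = (7 − 4) − 2 = 1, and the invariant factors of ∂_2 are all 1, so H_1 ≅ Z.
  H_2: rank ker ∂_2 − rank ∂_3 = (2 − 2) − 0 = 0, and there is no ∂_3, so H_2 ≅ 0.

As a check, the Euler characteristic is 5 − 7 + 2 = 0, which agrees with 1 − 1 + 0 = 0.

Hence the Betti numbers are b_0 = 1, b_1 = 1, b_2 = 0.

b_0 = 1, b_1 = 1, b_2 = 0.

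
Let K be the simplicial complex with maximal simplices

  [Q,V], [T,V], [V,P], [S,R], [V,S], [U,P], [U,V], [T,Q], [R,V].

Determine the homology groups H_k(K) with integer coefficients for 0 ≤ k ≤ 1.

Take the total order P < Q < R < S < T < U < V on the vertex set. Then K (dimension 1) consists of the simplices:

  0-simplices (7): P, Q, R, S, T, U, V
  1-simplices (9): PU, PV, QT, QV, RS, RV, SV, TV, UV

giving chain groups C_0 ≅ Z^7, C_1 ≅ Z^9.

∂_1: C_1 → C_0 sends each edge [p,q] (with p < q) to q − p. For instance
  ∂TV = V − T.
The resulting 7×9 matrix has rank 6, and its Smith normal form has invariant factors (1,1,1,1,1,1).

Now H_k = ker ∂_k / im ∂_{k+1}, so:

  H_0: rank C_0 − rank ∂_1 = 7 − 6 = 1, and the invariant factors of ∂_1 are all 1, so H_0 = Z.
  H_1: rank ker ∂_1 − rank ∂_2 = (9 − 6) − 0 = 3, and there is no ∂_2, so H_1 = Z^3.

As a check, the Euler characteristic is 7 − 9 = -2, which agrees with 1 − 3 = -2.

H_0 ≅ Z,  H_1 ≅ Z^3.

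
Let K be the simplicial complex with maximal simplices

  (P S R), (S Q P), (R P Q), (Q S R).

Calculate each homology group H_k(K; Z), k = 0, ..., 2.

We work with the vertex ordering P < Q < R < S. The simplices of K, each written with vertices in increasing order, are:

  0-simplices (4): P, Q, R, S
  1-simplices (6): PQ, PR, PS, QR, QS, RS
  2-simplices (4): PQR, PQS, PRS, QRS

so the chain groups are C_0 ≅ Z^4, C_1 ≅ Z^6, C_2 ≅ Z^4.

Boundary ∂_1: C_1 → C_0 sends each edge [p,q] (with p < q) to q − p. For instance
  ∂RS = S − R.
As a 4×6 matrix over Z this has rank 3, with invariant factors (1,1,1).

Boundary ∂_2: C_2 → C_1 acts by ∂[p,q,r] = [q,r] − [p,r] + [p,q]. For instance
  ∂PRS = RS − PS + PR,
  ∂QRS = RS − QS + QR.
This gives a 6×4 integer matrix of rank 3; reducing to Smith normal form yields diagonal entries (1,1,1).

Now H_k = ker ∂_k / im ∂_{k+1}, so:

  H_0: rank C_0 − rank ∂_1 = 4 − 3 = 1, and the invariant factors of ∂_1 are all 1, so H_0 ≅ Z.
  H_1: rank ker ∂_1 − rank ∂_2 = (6 − 3) − 3 = 0, and the invariant factors of ∂_2 are all 1, so H_1 ≅ 0.
  H_2: rank ker ∂_2 − rank ∂_3 = (4 − 3) − 0 = 1, and there is no ∂_3, so H_2 ≅ Z.

As a check, the Euler characteristic is 4 − 6 + 4 = 2, which agrees with 1 − 0 + 1 = 2.

H_0 = Z,  H_1 = 0,  H_2 = Z.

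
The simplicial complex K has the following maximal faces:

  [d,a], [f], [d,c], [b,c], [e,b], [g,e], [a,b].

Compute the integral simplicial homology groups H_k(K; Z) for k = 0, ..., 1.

We work with the vertex ordering a < b < c < d < e < f < g. The simplices of K, each written with vertices in increasing order, are:

  0-simplices (7): a, b, c, d, e, f, g
  1-simplices (6): ab, ad, bc, be, cd, eg

giving chain groups C_0 ≅ Z^7, C_1 ≅ Z^6.

Boundary ∂_1: C_1 → C_0 sends each edge [p,q] (with p < q) to q − p. For instance
  ∂cd = d − c.
As a 7×6 matrix over Z this has rank 5, with invariant factors (1,1,1,1,1).

Now H_k = ker ∂_k / im ∂_{k+1}, so:

  H_0: rank C_0 − rank ∂_1 = 7 − 5 = 2, and the invariant factors of ∂_1 are all 1, so H_0 = Z^2.
  H_1: rank ker ∂_1 − rank ∂_2 = (6 − 5) − 0 = 1, and there is no ∂_2, so H_1 = Z.

H_0 ≅ Z^2,  H_1 ≅ Z.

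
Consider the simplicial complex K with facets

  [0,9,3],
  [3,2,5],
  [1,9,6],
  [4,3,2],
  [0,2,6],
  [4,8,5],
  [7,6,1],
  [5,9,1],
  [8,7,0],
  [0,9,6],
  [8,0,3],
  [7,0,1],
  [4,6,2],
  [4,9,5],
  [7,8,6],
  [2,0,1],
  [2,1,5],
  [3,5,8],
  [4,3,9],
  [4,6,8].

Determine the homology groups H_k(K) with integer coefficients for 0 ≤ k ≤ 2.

Order the vertices as 0 < 1 < 2 < 3 < 4 < 5 < 6 < 7 < 8 < 9. Listing each simplex with vertices in this order, K has dimension 2 with simplices:

  0-simplices (10): [0], [1], [2], [3], [4], [5], [6], [7], [8], [9]
  1-simplices (30): (30 of them)
  2-simplices (20): (20 of them)

so the chain groups are C_0 ≅ Z^10, C_1 ≅ Z^30, C_2 ≅ Z^20.

Boundary ∂_1: C_1 → C_0 sends each edge [p,q] (with p < q) to q − p. For instance
  ∂[1,2] = [2] − [1].
As a 10×30 matrix over Z this has rank 9, with invariant factors (1,1,1,1,1,1,1,1,1).

Boundary ∂_2: C_2 → C_1 sends each 2-simplex [p,q,r] to [q,r] − [p,r] + [p,q]. For instance
  ∂[1,5,9] = [5,9] − [1,9] + [1,5],
  ∂[1,6,9] = [6,9] − [1,9] + [1,6].
As a 30×20 matrix over Z this has rank 20, with invariant factors (1,1,1,1,1,1,1,1,1,1,1,1,1,1,1,1,1,1,1,2).

Now H_k = ker ∂_k / im ∂_{k+1}, so:

  H_0: rank C_0 − rank ∂_1 = 10 − 9 = 1, and the invariant factors of ∂_1 are all 1, so H_0 = Z.
  H_1: rank ker ∂_1 − rank ∂_2 = (30 − 9) − 20 = 1, and ∂_2 has invariant factor 2 > 1, so H_1 = Z ⊕ Z_2.
  H_2: rank ker ∂_2 − rank ∂_3 = (20 − 20) − 0 = 0, and there is no ∂_3, so H_2 = 0.

(K is a triangulation of the Klein bottle.)

H_0 ≅ Z,  H_1 ≅ Z ⊕ Z_2,  H_2 = 0.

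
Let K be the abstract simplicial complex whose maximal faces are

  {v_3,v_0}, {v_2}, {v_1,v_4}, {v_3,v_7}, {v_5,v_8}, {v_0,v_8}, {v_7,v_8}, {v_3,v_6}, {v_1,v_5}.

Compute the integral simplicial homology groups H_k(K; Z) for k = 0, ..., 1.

Order the vertices as v_0 < v_1 < v_2 < v_3 < v_4 < v_5 < v_6 < v_7 < v_8. Listing each simplex with vertices in this order, K has dimension 1 with simplices:

  0-simplices (9): [v_0], [v_1], [v_2], [v_3], [v_4], [v_5], [v_6], [v_7], [v_8]
  1-simplices (8): [v_0,v_3], [v_0,v_8], [v_1,v_4], [v_1,v_5], [v_3,v_6], [v_3,v_7], [v_5,v_8], [v_7,v_8]

Hence C_0 ≅ Z^9, C_1 ≅ Z^8.

∂_1: C_1 → C_0 is given by ∂[p,q] = [q] − [p]. For instance
  ∂[v_1,v_5] = [v_5] − [v_1].
This gives a 9×8 integer matrix of rank 7; reducing to Smith normal form yields diagonal entries (1,1,1,1,1,1,1).

Computing H_k = (kernel of ∂_k) / (image of ∂_{k+1}):

  H_0: rank C_0 − rank ∂_1 = 9 − 7 = 2, and the invariant factors of ∂_1 are all 1, so H_0 ≅ Z^2.
  H_1: rank ker ∂_1 − rank ∂_2 = (8 − 7) − 0 = 1, and there is no ∂_2, so H_1 ≅ Z.

As a check, the Euler characteristic is 9 − 8 = 1, which agrees with 2 − 1 = 1.

H_0 ≅ Z^2,  H_1 ≅ Z.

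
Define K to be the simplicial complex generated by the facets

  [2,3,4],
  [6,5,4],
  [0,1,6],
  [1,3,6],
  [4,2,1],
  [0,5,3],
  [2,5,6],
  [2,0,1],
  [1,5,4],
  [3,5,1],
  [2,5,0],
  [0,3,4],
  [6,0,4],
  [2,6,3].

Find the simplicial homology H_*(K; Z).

H_0 ≅ Z,  H_1 ≅ Z^2,  H_2 ≅ Z.

We work with the vertex ordering 0 < 1 < 2 < 3 < 4 < 5 < 6. The simplices of K, each written with vertices in increasing order, are:

  0-simplices (7): [0], [1], [2], [3], [4], [5], [6]
  1-simplices (21): [0,1], [0,2], [0,3], [0,4], [0,5], [0,6], [1,2], [1,3], [1,4], [1,5], [1,6], [2,3], [2,4], [2,5], [2,6], [3,4], [3,5], [3,6], [4,5], [4,6], [5,6]
  2-simplices (14): [0,1,2], [0,1,6], [0,2,5], [0,3,4], [0,3,5], [0,4,6], [1,2,4], [1,3,5], [1,3,6], [1,4,5], [2,3,4], [2,3,6], [2,5,6], [4,5,6]

giving chain groups C_0 ≅ Z^7, C_1 ≅ Z^21, C_2 ≅ Z^14.

The boundary map ∂_1: C_1 → C_0 is given by ∂[p,q] = [q] − [p]. For instance
  ∂[0,3] = [3] − [0].
This gives a 7×21 integer matrix of rank 6; reducing to Smith normal form yields diagonal entries (1,1,1,1,1,1).

∂_2: C_2 → C_1 acts by ∂[p,q,r] = [q,r] − [p,r] + [p,q]. For instance
  ∂[4,5,6] = [5,6] − [4,6] + [4,5],
  ∂[1,2,4] = [2,4] − [1,4] + [1,2].
This gives a 21×14 integer matrix of rank 13; reducing to Smith normal form yields diagonal entries (1,1,1,1,1,1,1,1,1,1,1,1,1).

Computing H_k = (kernel of ∂_k) / (image of ∂_{k+1}):

  H_0: rank C_0 − rank ∂_1 = 7 − 6 = 1, and the invariant factors of ∂_1 are all 1, so H_0 ≅ Z.
  H_1: rank ker ∂_1 − rank ∂_2 = (21 − 6) − 13 = 2, and the invariant factors of ∂_2 are all 1, so H_1 ≅ Z^2.
  H_2: rank ker ∂_2 − rank ∂_3 = (14 − 13) − 0 = 1, and there is no ∂_3, so H_2 ≅ Z.

As a check, the Euler characteristic is 7 − 21 + 14 = 0, which agrees with 1 − 2 + 1 = 0.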